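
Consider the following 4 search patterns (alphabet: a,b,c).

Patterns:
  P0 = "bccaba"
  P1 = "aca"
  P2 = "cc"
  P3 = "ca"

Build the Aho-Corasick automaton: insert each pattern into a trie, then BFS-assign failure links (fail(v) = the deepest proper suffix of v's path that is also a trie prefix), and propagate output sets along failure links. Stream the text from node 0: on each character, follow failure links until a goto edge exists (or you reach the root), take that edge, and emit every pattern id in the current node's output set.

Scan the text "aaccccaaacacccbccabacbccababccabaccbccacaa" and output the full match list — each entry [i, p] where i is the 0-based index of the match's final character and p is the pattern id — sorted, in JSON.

Construct AC machine:
Trie (insert patterns):
  n0 'ε': a→7 b→1 c→10
  n1 'b': c→2
  n2 'bc': c→3
  n3 'bcc': a→4
  n4 'bcca': b→5
  n5 'bccab': a→6
  n6 'bccaba': ·  ←P0
  n7 'a': c→8
  n8 'ac': a→9
  n9 'aca': ·  ←P1
  n10 'c': a→12 c→11
  n11 'cc': ·  ←P2
  n12 'ca': ·  ←P3

Failure links (BFS by depth):
  n1('b'): parent n0 fail=0; on 'b' 0 → fail=0;  out ∅∪∅=∅
  n7('a'): parent n0 fail=0; on 'a' 0 → fail=0;  out ∅∪∅=∅
  n10('c'): parent n0 fail=0; on 'c' 0 → fail=0;  out ∅∪∅=∅
  n2('bc'): parent n1 fail=0; on 'c' 0 → fail=10;  out ∅∪∅=∅
  n8('ac'): parent n7 fail=0; on 'c' 0 → fail=10;  out ∅∪∅=∅
  n11('cc'): parent n10 fail=0; on 'c' 0 → fail=10;  out {2}∪∅={2}
  n12('ca'): parent n10 fail=0; on 'a' 0 → fail=7;  out {3}∪∅={3}
  n3('bcc'): parent n2 fail=10; on 'c' 10 → fail=11;  out ∅∪{2}={2}
  n9('aca'): parent n8 fail=10; on 'a' 10 → fail=12;  out {1}∪{3}={1,3}
  n4('bcca'): parent n3 fail=11; on 'a' 11→10 → fail=12;  out ∅∪{3}={3}
  n5('bccab'): parent n4 fail=12; on 'b' 12→7→0 → fail=1;  out ∅∪∅=∅
  n6('bccaba'): parent n5 fail=1; on 'a' 1→0 → fail=7;  out {0}∪∅={0}

Text stream:
i=0 'a': node 0→7
i=1 'a': node 7→7 (via fail)
i=2 'c': node 7→8
i=3 'c': node 8→11 (via fail)  → match P2@[2:3]
i=4 'c': node 11→11 (via fail)  → match P2@[3:4]
i=5 'c': node 11→11 (via fail)  → match P2@[4:5]
i=6 'a': node 11→12 (via fail)  → match P3@[5:6]
i=7 'a': node 12→7 (via fail)
i=8 'a': node 7→7 (via fail)
i=9 'c': node 7→8
i=10 'a': node 8→9  → match P1@[8:10],P3@[9:10]
i=11 'c': node 9→8 (via fail)
i=12 'c': node 8→11 (via fail)  → match P2@[11:12]
i=13 'c': node 11→11 (via fail)  → match P2@[12:13]
i=14 'b': node 11→1 (via fail)
i=15 'c': node 1→2
i=16 'c': node 2→3  → match P2@[15:16]
i=17 'a': node 3→4  → match P3@[16:17]
i=18 'b': node 4→5
i=19 'a': node 5→6  → match P0@[14:19]
i=20 'c': node 6→8 (via fail)
i=21 'b': node 8→1 (via fail)
i=22 'c': node 1→2
i=23 'c': node 2→3  → match P2@[22:23]
i=24 'a': node 3→4  → match P3@[23:24]
i=25 'b': node 4→5
i=26 'a': node 5→6  → match P0@[21:26]
i=27 'b': node 6→1 (via fail)
i=28 'c': node 1→2
i=29 'c': node 2→3  → match P2@[28:29]
i=30 'a': node 3→4  → match P3@[29:30]
i=31 'b': node 4→5
i=32 'a': node 5→6  → match P0@[27:32]
i=33 'c': node 6→8 (via fail)
i=34 'c': node 8→11 (via fail)  → match P2@[33:34]
i=35 'b': node 11→1 (via fail)
i=36 'c': node 1→2
i=37 'c': node 2→3  → match P2@[36:37]
i=38 'a': node 3→4  → match P3@[37:38]
i=39 'c': node 4→8 (via fail)
i=40 'a': node 8→9  → match P1@[38:40],P3@[39:40]
i=41 'a': node 9→7 (via fail)

All matches (sorted): [[3,2],[4,2],[5,2],[6,3],[10,1],[10,3],[12,2],[13,2],[16,2],[17,3],[19,0],[23,2],[24,3],[26,0],[29,2],[30,3],[32,0],[34,2],[37,2],[38,3],[40,1],[40,3]]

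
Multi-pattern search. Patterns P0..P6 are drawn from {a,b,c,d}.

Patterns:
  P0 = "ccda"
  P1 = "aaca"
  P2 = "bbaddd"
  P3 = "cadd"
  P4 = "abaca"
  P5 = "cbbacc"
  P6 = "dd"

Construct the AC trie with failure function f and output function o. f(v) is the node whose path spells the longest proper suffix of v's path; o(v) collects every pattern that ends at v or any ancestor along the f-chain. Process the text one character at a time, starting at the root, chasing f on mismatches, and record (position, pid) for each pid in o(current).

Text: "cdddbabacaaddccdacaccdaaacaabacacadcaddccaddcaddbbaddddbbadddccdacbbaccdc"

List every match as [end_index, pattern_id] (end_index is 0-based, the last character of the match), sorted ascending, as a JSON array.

Construct AC machine:
Trie (insert patterns):
  0='ε' goto a→5 b→9 c→1 d→27
  1='c' goto a→15 b→22 c→2
  2='cc' goto d→3
  3='ccd' goto a→4
  4='ccda' goto ·  ←P0
  5='a' goto a→6 b→18
  6='aa' goto c→7
  7='aac' goto a→8
  8='aaca' goto ·  ←P1
  9='b' goto b→10
  10='bb' goto a→11
  11='bba' goto d→12
  12='bbad' goto d→13
  13='bbadd' goto d→14
  14='bbaddd' goto ·  ←P2
  15='ca' goto d→16
  16='cad' goto d→17
  17='cadd' goto ·  ←P3
  18='ab' goto a→19
  19='aba' goto c→20
  20='abac' goto a→21
  21='abaca' goto ·  ←P4
  22='cb' goto b→23
  23='cbb' goto a→24
  24='cbba' goto c→25
  25='cbbac' goto c→26
  26='cbbacc' goto ·  ←P5
  27='d' goto d→28
  28='dd' goto ·  ←P6

Failure links (BFS by depth):
  n1('c'): parent n0 fail=0; on 'c' 0 → fail=0;  out ∅∪∅=∅
  n5('a'): parent n0 fail=0; on 'a' 0 → fail=0;  out ∅∪∅=∅
  n9('b'): parent n0 fail=0; on 'b' 0 → fail=0;  out ∅∪∅=∅
  n27('d'): parent n0 fail=0; on 'd' 0 → fail=0;  out ∅∪∅=∅
  n2('cc'): parent n1 fail=0; on 'c' 0 → fail=1;  out ∅∪∅=∅
  n6('aa'): parent n5 fail=0; on 'a' 0 → fail=5;  out ∅∪∅=∅
  n10('bb'): parent n9 fail=0; on 'b' 0 → fail=9;  out ∅∪∅=∅
  n15('ca'): parent n1 fail=0; on 'a' 0 → fail=5;  out ∅∪∅=∅
  n18('ab'): parent n5 fail=0; on 'b' 0 → fail=9;  out ∅∪∅=∅
  n22('cb'): parent n1 fail=0; on 'b' 0 → fail=9;  out ∅∪∅=∅
  n28('dd'): parent n27 fail=0; on 'd' 0 → fail=27;  out {6}∪∅={6}
  n3('ccd'): parent n2 fail=1; on 'd' 1→0 → fail=27;  out ∅∪∅=∅
  n7('aac'): parent n6 fail=5; on 'c' 5→0 → fail=1;  out ∅∪∅=∅
  n11('bba'): parent n10 fail=9; on 'a' 9→0 → fail=5;  out ∅∪∅=∅
  n16('cad'): parent n15 fail=5; on 'd' 5→0 → fail=27;  out ∅∪∅=∅
  n19('aba'): parent n18 fail=9; on 'a' 9→0 → fail=5;  out ∅∪∅=∅
  n23('cbb'): parent n22 fail=9; on 'b' 9 → fail=10;  out ∅∪∅=∅
  n4('ccda'): parent n3 fail=27; on 'a' 27→0 → fail=5;  out {0}∪∅={0}
  n8('aaca'): parent n7 fail=1; on 'a' 1 → fail=15;  out {1}∪∅={1}
  n12('bbad'): parent n11 fail=5; on 'd' 5→0 → fail=27;  out ∅∪∅=∅
  n17('cadd'): parent n16 fail=27; on 'd' 27 → fail=28;  out {3}∪{6}={3,6}
  n20('abac'): parent n19 fail=5; on 'c' 5→0 → fail=1;  out ∅∪∅=∅
  n24('cbba'): parent n23 fail=10; on 'a' 10 → fail=11;  out ∅∪∅=∅
  n13('bbadd'): parent n12 fail=27; on 'd' 27 → fail=28;  out ∅∪{6}={6}
  n21('abaca'): parent n20 fail=1; on 'a' 1 → fail=15;  out {4}∪∅={4}
  n25('cbbac'): parent n24 fail=11; on 'c' 11→5→0 → fail=1;  out ∅∪∅=∅
  n14('bbaddd'): parent n13 fail=28; on 'd' 28→27 → fail=28;  out {2}∪{6}={2,6}
  n26('cbbacc'): parent n25 fail=1; on 'c' 1 → fail=2;  out {5}∪∅={5}

Text stream:
pos 0 'c': at 1
pos 1 'd': at 27 ·f
pos 2 'd': at 28  ** P6@[1:2]
pos 3 'd': at 28 ·f  ** P6@[2:3]
pos 4 'b': at 9 ·f
pos 5 'a': at 5 ·f
pos 6 'b': at 18
pos 7 'a': at 19
pos 8 'c': at 20
pos 9 'a': at 21  ** P4@[5:9]
pos 10 'a': at 6 ·f
pos 11 'd': at 27 ·f
pos 12 'd': at 28  ** P6@[11:12]
pos 13 'c': at 1 ·f
pos 14 'c': at 2
pos 15 'd': at 3
pos 16 'a': at 4  ** P0@[13:16]
pos 17 'c': at 1 ·f
pos 18 'a': at 15
pos 19 'c': at 1 ·f
pos 20 'c': at 2
pos 21 'd': at 3
pos 22 'a': at 4  ** P0@[19:22]
pos 23 'a': at 6 ·f
pos 24 'a': at 6 ·f
pos 25 'c': at 7
pos 26 'a': at 8  ** P1@[23:26]
pos 27 'a': at 6 ·f
pos 28 'b': at 18 ·f
pos 29 'a': at 19
pos 30 'c': at 20
pos 31 'a': at 21  ** P4@[27:31]
pos 32 'c': at 1 ·f
pos 33 'a': at 15
pos 34 'd': at 16
pos 35 'c': at 1 ·f
pos 36 'a': at 15
pos 37 'd': at 16
pos 38 'd': at 17  ** P3@[35:38],P6@[37:38]
pos 39 'c': at 1 ·f
pos 40 'c': at 2
pos 41 'a': at 15 ·f
pos 42 'd': at 16
pos 43 'd': at 17  ** P3@[40:43],P6@[42:43]
pos 44 'c': at 1 ·f
pos 45 'a': at 15
pos 46 'd': at 16
pos 47 'd': at 17  ** P3@[44:47],P6@[46:47]
pos 48 'b': at 9 ·f
pos 49 'b': at 10
pos 50 'a': at 11
pos 51 'd': at 12
pos 52 'd': at 13  ** P6@[51:52]
pos 53 'd': at 14  ** P2@[48:53],P6@[52:53]
pos 54 'd': at 28 ·f  ** P6@[53:54]
pos 55 'b': at 9 ·f
pos 56 'b': at 10
pos 57 'a': at 11
pos 58 'd': at 12
pos 59 'd': at 13  ** P6@[58:59]
pos 60 'd': at 14  ** P2@[55:60],P6@[59:60]
pos 61 'c': at 1 ·f
pos 62 'c': at 2
pos 63 'd': at 3
pos 64 'a': at 4  ** P0@[61:64]
pos 65 'c': at 1 ·f
pos 66 'b': at 22
pos 67 'b': at 23
pos 68 'a': at 24
pos 69 'c': at 25
pos 70 'c': at 26  ** P5@[65:70]
pos 71 'd': at 3 ·f
pos 72 'c': at 1 ·f

All matches (sorted): [[2,6],[3,6],[9,4],[12,6],[16,0],[22,0],[26,1],[31,4],[38,3],[38,6],[43,3],[43,6],[47,3],[47,6],[52,6],[53,2],[53,6],[54,6],[59,6],[60,2],[60,6],[64,0],[70,5]]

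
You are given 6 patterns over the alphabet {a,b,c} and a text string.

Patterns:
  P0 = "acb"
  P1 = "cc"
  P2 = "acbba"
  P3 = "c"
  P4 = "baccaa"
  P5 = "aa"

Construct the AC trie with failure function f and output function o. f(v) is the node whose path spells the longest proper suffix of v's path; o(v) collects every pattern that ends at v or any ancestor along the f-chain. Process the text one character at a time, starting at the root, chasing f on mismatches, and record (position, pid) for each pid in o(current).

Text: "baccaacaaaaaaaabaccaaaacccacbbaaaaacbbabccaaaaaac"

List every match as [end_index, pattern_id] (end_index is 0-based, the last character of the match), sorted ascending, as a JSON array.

Build:
Trie (insert patterns):
  n0 'ε': a→1 b→8 c→4
  n1 'a': a→14 c→2
  n2 'ac': b→3
  n3 'acb': b→6  ←P0
  n4 'c': c→5  ←P3
  n5 'cc': ·  ←P1
  n6 'acbb': a→7
  n7 'acbba': ·  ←P2
  n8 'b': a→9
  n9 'ba': c→10
  n10 'bac': c→11
  n11 'bacc': a→12
  n12 'bacca': a→13
  n13 'baccaa': ·  ←P4
  n14 'aa': ·  ←P5

BFS fail/out derivation:
  fail(1) 'a': from fail(0)=0 chase 'a': 0 ⇒ 0;  out=∅∪out(0)=∅
  fail(4) 'c': from fail(0)=0 chase 'c': 0 ⇒ 0;  out={3}∪out(0)={3}
  fail(8) 'b': from fail(0)=0 chase 'b': 0 ⇒ 0;  out=∅∪out(0)=∅
  fail(2) 'ac': from fail(1)=0 chase 'c': 0 ⇒ 4;  out=∅∪out(4)={3}
  fail(5) 'cc': from fail(4)=0 chase 'c': 0 ⇒ 4;  out={1}∪out(4)={1,3}
  fail(9) 'ba': from fail(8)=0 chase 'a': 0 ⇒ 1;  out=∅∪out(1)=∅
  fail(14) 'aa': from fail(1)=0 chase 'a': 0 ⇒ 1;  out={5}∪out(1)={5}
  fail(3) 'acb': from fail(2)=4 chase 'b': 4→0 ⇒ 8;  out={0}∪out(8)={0}
  fail(10) 'bac': from fail(9)=1 chase 'c': 1 ⇒ 2;  out=∅∪out(2)={3}
  fail(6) 'acbb': from fail(3)=8 chase 'b': 8→0 ⇒ 8;  out=∅∪out(8)=∅
  fail(11) 'bacc': from fail(10)=2 chase 'c': 2→4 ⇒ 5;  out=∅∪out(5)={1,3}
  fail(7) 'acbba': from fail(6)=8 chase 'a': 8 ⇒ 9;  out={2}∪out(9)={2}
  fail(12) 'bacca': from fail(11)=5 chase 'a': 5→4→0 ⇒ 1;  out=∅∪out(1)=∅
  fail(13) 'baccaa': from fail(12)=1 chase 'a': 1 ⇒ 14;  out={4}∪out(14)={4,5}

Text stream:
i=0 'b': node 0→8
i=1 'a': node 8→9
i=2 'c': node 9→10  → match P3@[2:2]
i=3 'c': node 10→11  → match P1@[2:3],P3@[3:3]
i=4 'a': node 11→12
i=5 'a': node 12→13  → match P4@[0:5],P5@[4:5]
i=6 'c': node 13→2 ·f  → match P3@[6:6]
i=7 'a': node 2→1 ·f
i=8 'a': node 1→14  → match P5@[7:8]
i=9 'a': node 14→14 ·f  → match P5@[8:9]
i=10 'a': node 14→14 ·f  → match P5@[9:10]
i=11 'a': node 14→14 ·f  → match P5@[10:11]
i=12 'a': node 14→14 ·f  → match P5@[11:12]
i=13 'a': node 14→14 ·f  → match P5@[12:13]
i=14 'a': node 14→14 ·f  → match P5@[13:14]
i=15 'b': node 14→8 ·f
i=16 'a': node 8→9
i=17 'c': node 9→10  → match P3@[17:17]
i=18 'c': node 10→11  → match P1@[17:18],P3@[18:18]
i=19 'a': node 11→12
i=20 'a': node 12→13  → match P4@[15:20],P5@[19:20]
i=21 'a': node 13→14 ·f  → match P5@[20:21]
i=22 'a': node 14→14 ·f  → match P5@[21:22]
i=23 'c': node 14→2 ·f  → match P3@[23:23]
i=24 'c': node 2→5 ·f  → match P1@[23:24],P3@[24:24]
i=25 'c': node 5→5 ·f  → match P1@[24:25],P3@[25:25]
i=26 'a': node 5→1 ·f
i=27 'c': node 1→2  → match P3@[27:27]
i=28 'b': node 2→3  → match P0@[26:28]
i=29 'b': node 3→6
i=30 'a': node 6→7  → match P2@[26:30]
i=31 'a': node 7→14 ·f  → match P5@[30:31]
i=32 'a': node 14→14 ·f  → match P5@[31:32]
i=33 'a': node 14→14 ·f  → match P5@[32:33]
i=34 'a': node 14→14 ·f  → match P5@[33:34]
i=35 'c': node 14→2 ·f  → match P3@[35:35]
i=36 'b': node 2→3  → match P0@[34:36]
i=37 'b': node 3→6
i=38 'a': node 6→7  → match P2@[34:38]
i=39 'b': node 7→8 ·f
i=40 'c': node 8→4 ·f  → match P3@[40:40]
i=41 'c': node 4→5  → match P1@[40:41],P3@[41:41]
i=42 'a': node 5→1 ·f
i=43 'a': node 1→14  → match P5@[42:43]
i=44 'a': node 14→14 ·f  → match P5@[43:44]
i=45 'a': node 14→14 ·f  → match P5@[44:45]
i=46 'a': node 14→14 ·f  → match P5@[45:46]
i=47 'a': node 14→14 ·f  → match P5@[46:47]
i=48 'c': node 14→2 ·f  → match P3@[48:48]

Matches: [[2,3],[3,1],[3,3],[5,4],[5,5],[6,3],[8,5],[9,5],[10,5],[11,5],[12,5],[13,5],[14,5],[17,3],[18,1],[18,3],[20,4],[20,5],[21,5],[22,5],[23,3],[24,1],[24,3],[25,1],[25,3],[27,3],[28,0],[30,2],[31,5],[32,5],[33,5],[34,5],[35,3],[36,0],[38,2],[40,3],[41,1],[41,3],[43,5],[44,5],[45,5],[46,5],[47,5],[48,3]]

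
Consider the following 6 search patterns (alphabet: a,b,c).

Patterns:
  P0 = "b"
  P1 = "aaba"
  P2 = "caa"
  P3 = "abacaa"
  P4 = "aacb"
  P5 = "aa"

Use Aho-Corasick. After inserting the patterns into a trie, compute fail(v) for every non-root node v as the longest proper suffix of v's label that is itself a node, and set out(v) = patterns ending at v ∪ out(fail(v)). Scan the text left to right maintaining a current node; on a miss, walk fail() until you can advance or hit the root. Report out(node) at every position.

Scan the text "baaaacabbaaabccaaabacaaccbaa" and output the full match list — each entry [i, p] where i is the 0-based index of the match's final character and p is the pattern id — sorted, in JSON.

Build:
Trie nodes:
  n0 'ε': a→2 b→1 c→6
  n1 'b': ·  ←P0
  n2 'a': a→3 b→9
  n3 'aa': b→4 c→14  ←P5
  n4 'aab': a→5
  n5 'aaba': ·  ←P1
  n6 'c': a→7
  n7 'ca': a→8
  n8 'caa': ·  ←P2
  n9 'ab': a→10
  n10 'aba': c→11
  n11 'abac': a→12
  n12 'abaca': a→13
  n13 'abacaa': ·  ←P3
  n14 'aac': b→15
  n15 'aacb': ·  ←P4

BFS fail/out derivation:
  fail(1) 'b': from fail(0)=0 chase 'b': 0 ⇒ 0;  out={0}∪out(0)={0}
  fail(2) 'a': from fail(0)=0 chase 'a': 0 ⇒ 0;  out=∅∪out(0)=∅
  fail(6) 'c': from fail(0)=0 chase 'c': 0 ⇒ 0;  out=∅∪out(0)=∅
  fail(3) 'aa': from fail(2)=0 chase 'a': 0 ⇒ 2;  out={5}∪out(2)={5}
  fail(7) 'ca': from fail(6)=0 chase 'a': 0 ⇒ 2;  out=∅∪out(2)=∅
  fail(9) 'ab': from fail(2)=0 chase 'b': 0 ⇒ 1;  out=∅∪out(1)={0}
  fail(4) 'aab': from fail(3)=2 chase 'b': 2 ⇒ 9;  out=∅∪out(9)={0}
  fail(8) 'caa': from fail(7)=2 chase 'a': 2 ⇒ 3;  out={2}∪out(3)={2,5}
  fail(10) 'aba': from fail(9)=1 chase 'a': 1→0 ⇒ 2;  out=∅∪out(2)=∅
  fail(14) 'aac': from fail(3)=2 chase 'c': 2→0 ⇒ 6;  out=∅∪out(6)=∅
  fail(5) 'aaba': from fail(4)=9 chase 'a': 9 ⇒ 10;  out={1}∪out(10)={1}
  fail(11) 'abac': from fail(10)=2 chase 'c': 2→0 ⇒ 6;  out=∅∪out(6)=∅
  fail(15) 'aacb': from fail(14)=6 chase 'b': 6→0 ⇒ 1;  out={4}∪out(1)={0,4}
  fail(12) 'abaca': from fail(11)=6 chase 'a': 6 ⇒ 7;  out=∅∪out(7)=∅
  fail(13) 'abacaa': from fail(12)=7 chase 'a': 7 ⇒ 8;  out={3}∪out(8)={2,3,5}

Run:
i=0 'b': node 0→1  → match P0@[0:0]
i=1 'a': node 1→2 ·f
i=2 'a': node 2→3  → match P5@[1:2]
i=3 'a': node 3→3 ·f  → match P5@[2:3]
i=4 'a': node 3→3 ·f  → match P5@[3:4]
i=5 'c': node 3→14
i=6 'a': node 14→7 ·f
i=7 'b': node 7→9 ·f  → match P0@[7:7]
i=8 'b': node 9→1 ·f  → match P0@[8:8]
i=9 'a': node 1→2 ·f
i=10 'a': node 2→3  → match P5@[9:10]
i=11 'a': node 3→3 ·f  → match P5@[10:11]
i=12 'b': node 3→4  → match P0@[12:12]
i=13 'c': node 4→6 ·f
i=14 'c': node 6→6 ·f
i=15 'a': node 6→7
i=16 'a': node 7→8  → match P2@[14:16],P5@[15:16]
i=17 'a': node 8→3 ·f  → match P5@[16:17]
i=18 'b': node 3→4  → match P0@[18:18]
i=19 'a': node 4→5  → match P1@[16:19]
i=20 'c': node 5→11 ·f
i=21 'a': node 11→12
i=22 'a': node 12→13  → match P2@[20:22],P3@[17:22],P5@[21:22]
i=23 'c': node 13→14 ·f
i=24 'c': node 14→6 ·f
i=25 'b': node 6→1 ·f  → match P0@[25:25]
i=26 'a': node 1→2 ·f
i=27 'a': node 2→3  → match P5@[26:27]

Matches: [[0,0],[2,5],[3,5],[4,5],[7,0],[8,0],[10,5],[11,5],[12,0],[16,2],[16,5],[17,5],[18,0],[19,1],[22,2],[22,3],[22,5],[25,0],[27,5]]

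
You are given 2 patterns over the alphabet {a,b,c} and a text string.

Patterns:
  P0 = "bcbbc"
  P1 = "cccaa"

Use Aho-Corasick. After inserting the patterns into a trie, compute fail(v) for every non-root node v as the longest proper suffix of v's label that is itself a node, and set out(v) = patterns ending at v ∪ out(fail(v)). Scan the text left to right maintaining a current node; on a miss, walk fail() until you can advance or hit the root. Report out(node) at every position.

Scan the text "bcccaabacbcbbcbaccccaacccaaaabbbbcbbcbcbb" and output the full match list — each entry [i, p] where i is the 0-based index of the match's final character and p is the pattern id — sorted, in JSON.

Build automaton:
Trie (insert patterns):
  n0 'ε': b→1 c→6
  n1 'b': c→2
  n2 'bc': b→3
  n3 'bcb': b→4
  n4 'bcbb': c→5
  n5 'bcbbc': ·  ←P0
  n6 'c': c→7
  n7 'cc': c→8
  n8 'ccc': a→9
  n9 'ccca': a→10
  n10 'cccaa': ·  ←P1

BFS fail/out derivation:
  n1('b'): parent n0 fail=0; on 'b' 0 → fail=0;  out ∅∪∅=∅
  n6('c'): parent n0 fail=0; on 'c' 0 → fail=0;  out ∅∪∅=∅
  n2('bc'): parent n1 fail=0; on 'c' 0 → fail=6;  out ∅∪∅=∅
  n7('cc'): parent n6 fail=0; on 'c' 0 → fail=6;  out ∅∪∅=∅
  n3('bcb'): parent n2 fail=6; on 'b' 6→0 → fail=1;  out ∅∪∅=∅
  n8('ccc'): parent n7 fail=6; on 'c' 6 → fail=7;  out ∅∪∅=∅
  n4('bcbb'): parent n3 fail=1; on 'b' 1→0 → fail=1;  out ∅∪∅=∅
  n9('ccca'): parent n8 fail=7; on 'a' 7→6→0 → fail=0;  out ∅∪∅=∅
  n5('bcbbc'): parent n4 fail=1; on 'c' 1 → fail=2;  out {0}∪∅={0}
  n10('cccaa'): parent n9 fail=0; on 'a' 0 → fail=0;  out {1}∪∅={1}

Run:
[0] read 'b'  n0⇒n1
[1] read 'c'  n1⇒n2
[2] read 'c'  n2⇒n7 (via fail)
[3] read 'c'  n7⇒n8
[4] read 'a'  n8⇒n9
[5] read 'a'  n9⇒n10  → match P1@[1:5]
[6] read 'b'  n10⇒n1 (via fail)
[7] read 'a'  n1⇒n0 (via fail)
[8] read 'c'  n0⇒n6
[9] read 'b'  n6⇒n1 (via fail)
[10] read 'c'  n1⇒n2
[11] read 'b'  n2⇒n3
[12] read 'b'  n3⇒n4
[13] read 'c'  n4⇒n5  → match P0@[9:13]
[14] read 'b'  n5⇒n3 (via fail)
[15] read 'a'  n3⇒n0 (via fail)
[16] read 'c'  n0⇒n6
[17] read 'c'  n6⇒n7
[18] read 'c'  n7⇒n8
[19] read 'c'  n8⇒n8 (via fail)
[20] read 'a'  n8⇒n9
[21] read 'a'  n9⇒n10  → match P1@[17:21]
[22] read 'c'  n10⇒n6 (via fail)
[23] read 'c'  n6⇒n7
[24] read 'c'  n7⇒n8
[25] read 'a'  n8⇒n9
[26] read 'a'  n9⇒n10  → match P1@[22:26]
[27] read 'a'  n10⇒n0 (via fail)
[28] read 'a'  n0⇒n0
[29] read 'b'  n0⇒n1
[30] read 'b'  n1⇒n1 (via fail)
[31] read 'b'  n1⇒n1 (via fail)
[32] read 'b'  n1⇒n1 (via fail)
[33] read 'c'  n1⇒n2
[34] read 'b'  n2⇒n3
[35] read 'b'  n3⇒n4
[36] read 'c'  n4⇒n5  → match P0@[32:36]
[37] read 'b'  n5⇒n3 (via fail)
[38] read 'c'  n3⇒n2 (via fail)
[39] read 'b'  n2⇒n3
[40] read 'b'  n3⇒n4

Result: [[5,1],[13,0],[21,1],[26,1],[36,0]]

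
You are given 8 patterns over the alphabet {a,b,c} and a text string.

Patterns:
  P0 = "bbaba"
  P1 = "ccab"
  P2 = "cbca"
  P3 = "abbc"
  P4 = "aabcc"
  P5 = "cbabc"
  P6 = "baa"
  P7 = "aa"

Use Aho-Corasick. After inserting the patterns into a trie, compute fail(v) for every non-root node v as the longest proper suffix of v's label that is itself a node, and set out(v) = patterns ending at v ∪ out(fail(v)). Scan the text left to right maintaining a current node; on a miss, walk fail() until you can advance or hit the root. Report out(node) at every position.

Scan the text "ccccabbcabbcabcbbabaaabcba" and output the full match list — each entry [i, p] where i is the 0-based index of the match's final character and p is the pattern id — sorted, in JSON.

Build:
Trie nodes:
  n0 'ε': a→13 b→1 c→6
  n1 'b': a→24 b→2
  n2 'bb': a→3
  n3 'bba': b→4
  n4 'bbab': a→5
  n5 'bbaba': ·  ←P0
  n6 'c': b→10 c→7
  n7 'cc': a→8
  n8 'cca': b→9
  n9 'ccab': ·  ←P1
  n10 'cb': a→21 c→11
  n11 'cbc': a→12
  n12 'cbca': ·  ←P2
  n13 'a': a→17 b→14
  n14 'ab': b→15
  n15 'abb': c→16
  n16 'abbc': ·  ←P3
  n17 'aa': b→18  ←P7
  n18 'aab': c→19
  n19 'aabc': c→20
  n20 'aabcc': ·  ←P4
  n21 'cba': b→22
  n22 'cbab': c→23
  n23 'cbabc': ·  ←P5
  n24 'ba': a→25
  n25 'baa': ·  ←P6

Failure links (BFS by depth):
  fail(1) 'b': from fail(0)=0 chase 'b': 0 ⇒ 0;  out=∅∪out(0)=∅
  fail(6) 'c': from fail(0)=0 chase 'c': 0 ⇒ 0;  out=∅∪out(0)=∅
  fail(13) 'a': from fail(0)=0 chase 'a': 0 ⇒ 0;  out=∅∪out(0)=∅
  fail(2) 'bb': from fail(1)=0 chase 'b': 0 ⇒ 1;  out=∅∪out(1)=∅
  fail(7) 'cc': from fail(6)=0 chase 'c': 0 ⇒ 6;  out=∅∪out(6)=∅
  fail(10) 'cb': from fail(6)=0 chase 'b': 0 ⇒ 1;  out=∅∪out(1)=∅
  fail(14) 'ab': from fail(13)=0 chase 'b': 0 ⇒ 1;  out=∅∪out(1)=∅
  fail(17) 'aa': from fail(13)=0 chase 'a': 0 ⇒ 13;  out={7}∪out(13)={7}
  fail(24) 'ba': from fail(1)=0 chase 'a': 0 ⇒ 13;  out=∅∪out(13)=∅
  fail(3) 'bba': from fail(2)=1 chase 'a': 1 ⇒ 24;  out=∅∪out(24)=∅
  fail(8) 'cca': from fail(7)=6 chase 'a': 6→0 ⇒ 13;  out=∅∪out(13)=∅
  fail(11) 'cbc': from fail(10)=1 chase 'c': 1→0 ⇒ 6;  out=∅∪out(6)=∅
  fail(15) 'abb': from fail(14)=1 chase 'b': 1 ⇒ 2;  out=∅∪out(2)=∅
  fail(18) 'aab': from fail(17)=13 chase 'b': 13 ⇒ 14;  out=∅∪out(14)=∅
  fail(21) 'cba': from fail(10)=1 chase 'a': 1 ⇒ 24;  out=∅∪out(24)=∅
  fail(25) 'baa': from fail(24)=13 chase 'a': 13 ⇒ 17;  out={6}∪out(17)={6,7}
  fail(4) 'bbab': from fail(3)=24 chase 'b': 24→13 ⇒ 14;  out=∅∪out(14)=∅
  fail(9) 'ccab': from fail(8)=13 chase 'b': 13 ⇒ 14;  out={1}∪out(14)={1}
  fail(12) 'cbca': from fail(11)=6 chase 'a': 6→0 ⇒ 13;  out={2}∪out(13)={2}
  fail(16) 'abbc': from fail(15)=2 chase 'c': 2→1→0 ⇒ 6;  out={3}∪out(6)={3}
  fail(19) 'aabc': from fail(18)=14 chase 'c': 14→1→0 ⇒ 6;  out=∅∪out(6)=∅
  fail(22) 'cbab': from fail(21)=24 chase 'b': 24→13 ⇒ 14;  out=∅∪out(14)=∅
  fail(5) 'bbaba': from fail(4)=14 chase 'a': 14→1 ⇒ 24;  out={0}∪out(24)={0}
  fail(20) 'aabcc': from fail(19)=6 chase 'c': 6 ⇒ 7;  out={4}∪out(7)={4}
  fail(23) 'cbabc': from fail(22)=14 chase 'c': 14→1→0 ⇒ 6;  out={5}∪out(6)={5}

Scan:
i=0 'c': node 0→6
i=1 'c': node 6→7
i=2 'c': node 7→7 (fail-walked)
i=3 'c': node 7→7 (fail-walked)
i=4 'a': node 7→8
i=5 'b': node 8→9  → match P1@[2:5]
i=6 'b': node 9→15 (fail-walked)
i=7 'c': node 15→16  → match P3@[4:7]
i=8 'a': node 16→13 (fail-walked)
i=9 'b': node 13→14
i=10 'b': node 14→15
i=11 'c': node 15→16  → match P3@[8:11]
i=12 'a': node 16→13 (fail-walked)
i=13 'b': node 13→14
i=14 'c': node 14→6 (fail-walked)
i=15 'b': node 6→10
i=16 'b': node 10→2 (fail-walked)
i=17 'a': node 2→3
i=18 'b': node 3→4
i=19 'a': node 4→5  → match P0@[15:19]
i=20 'a': node 5→25 (fail-walked)  → match P6@[18:20],P7@[19:20]
i=21 'a': node 25→17 (fail-walked)  → match P7@[20:21]
i=22 'b': node 17→18
i=23 'c': node 18→19
i=24 'b': node 19→10 (fail-walked)
i=25 'a': node 10→21

Result: [[5,1],[7,3],[11,3],[19,0],[20,6],[20,7],[21,7]]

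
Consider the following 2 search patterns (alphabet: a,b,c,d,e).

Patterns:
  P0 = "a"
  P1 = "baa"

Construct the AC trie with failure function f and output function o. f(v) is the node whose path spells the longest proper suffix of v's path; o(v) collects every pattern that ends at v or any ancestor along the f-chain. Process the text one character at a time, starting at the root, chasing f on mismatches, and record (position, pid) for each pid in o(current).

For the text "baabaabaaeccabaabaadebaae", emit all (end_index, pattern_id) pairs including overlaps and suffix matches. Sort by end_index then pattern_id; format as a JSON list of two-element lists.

Build automaton:
Trie nodes:
  n0 'ε': a→1 b→2
  n1 'a': ·  ←P0
  n2 'b': a→3
  n3 'ba': a→4
  n4 'baa': ·  ←P1

BFS fail/out derivation:
  fail(1) 'a': from fail(0)=0 chase 'a': 0 ⇒ 0;  out={0}∪out(0)={0}
  fail(2) 'b': from fail(0)=0 chase 'b': 0 ⇒ 0;  out=∅∪out(0)=∅
  fail(3) 'ba': from fail(2)=0 chase 'a': 0 ⇒ 1;  out=∅∪out(1)={0}
  fail(4) 'baa': from fail(3)=1 chase 'a': 1→0 ⇒ 1;  out={1}∪out(1)={0,1}

Text stream:
pos 0 'b': at 2
pos 1 'a': at 3  ** P0@[1:1]
pos 2 'a': at 4  ** P0@[2:2],P1@[0:2]
pos 3 'b': at 2 ·f
pos 4 'a': at 3  ** P0@[4:4]
pos 5 'a': at 4  ** P0@[5:5],P1@[3:5]
pos 6 'b': at 2 ·f
pos 7 'a': at 3  ** P0@[7:7]
pos 8 'a': at 4  ** P0@[8:8],P1@[6:8]
pos 9 'e': at 0 ·f
pos 10 'c': at 0
pos 11 'c': at 0
pos 12 'a': at 1  ** P0@[12:12]
pos 13 'b': at 2 ·f
pos 14 'a': at 3  ** P0@[14:14]
pos 15 'a': at 4  ** P0@[15:15],P1@[13:15]
pos 16 'b': at 2 ·f
pos 17 'a': at 3  ** P0@[17:17]
pos 18 'a': at 4  ** P0@[18:18],P1@[16:18]
pos 19 'd': at 0 ·f
pos 20 'e': at 0
pos 21 'b': at 2
pos 22 'a': at 3  ** P0@[22:22]
pos 23 'a': at 4  ** P0@[23:23],P1@[21:23]
pos 24 'e': at 0 ·f

Result: [[1,0],[2,0],[2,1],[4,0],[5,0],[5,1],[7,0],[8,0],[8,1],[12,0],[14,0],[15,0],[15,1],[17,0],[18,0],[18,1],[22,0],[23,0],[23,1]]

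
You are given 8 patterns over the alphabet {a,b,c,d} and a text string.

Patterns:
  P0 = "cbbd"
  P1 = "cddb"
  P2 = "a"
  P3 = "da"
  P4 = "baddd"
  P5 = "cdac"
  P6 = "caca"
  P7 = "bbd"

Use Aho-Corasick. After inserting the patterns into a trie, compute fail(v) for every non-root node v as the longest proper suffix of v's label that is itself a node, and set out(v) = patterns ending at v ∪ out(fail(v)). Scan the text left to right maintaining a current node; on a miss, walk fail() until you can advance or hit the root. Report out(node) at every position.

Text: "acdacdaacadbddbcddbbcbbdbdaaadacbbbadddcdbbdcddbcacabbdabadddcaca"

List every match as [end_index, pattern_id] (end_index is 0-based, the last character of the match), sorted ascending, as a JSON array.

Build automaton:
Trie (insert patterns):
  0='ε' goto a→8 b→11 c→1 d→9
  1='c' goto a→18 b→2 d→5
  2='cb' goto b→3
  3='cbb' goto d→4
  4='cbbd' goto ·  ←P0
  5='cd' goto a→16 d→6
  6='cdd' goto b→7
  7='cddb' goto ·  ←P1
  8='a' goto ·  ←P2
  9='d' goto a→10
  10='da' goto ·  ←P3
  11='b' goto a→12 b→21
  12='ba' goto d→13
  13='bad' goto d→14
  14='badd' goto d→15
  15='baddd' goto ·  ←P4
  16='cda' goto c→17
  17='cdac' goto ·  ←P5
  18='ca' goto c→19
  19='cac' goto a→20
  20='caca' goto ·  ←P6
  21='bb' goto d→22
  22='bbd' goto ·  ←P7

BFS fail/out derivation:
  fail(1) 'c': from fail(0)=0 chase 'c': 0 ⇒ 0;  out=∅∪out(0)=∅
  fail(8) 'a': from fail(0)=0 chase 'a': 0 ⇒ 0;  out={2}∪out(0)={2}
  fail(9) 'd': from fail(0)=0 chase 'd': 0 ⇒ 0;  out=∅∪out(0)=∅
  fail(11) 'b': from fail(0)=0 chase 'b': 0 ⇒ 0;  out=∅∪out(0)=∅
  fail(2) 'cb': from fail(1)=0 chase 'b': 0 ⇒ 11;  out=∅∪out(11)=∅
  fail(5) 'cd': from fail(1)=0 chase 'd': 0 ⇒ 9;  out=∅∪out(9)=∅
  fail(10) 'da': from fail(9)=0 chase 'a': 0 ⇒ 8;  out={3}∪out(8)={2,3}
  fail(12) 'ba': from fail(11)=0 chase 'a': 0 ⇒ 8;  out=∅∪out(8)={2}
  fail(18) 'ca': from fail(1)=0 chase 'a': 0 ⇒ 8;  out=∅∪out(8)={2}
  fail(21) 'bb': from fail(11)=0 chase 'b': 0 ⇒ 11;  out=∅∪out(11)=∅
  fail(3) 'cbb': from fail(2)=11 chase 'b': 11 ⇒ 21;  out=∅∪out(21)=∅
  fail(6) 'cdd': from fail(5)=9 chase 'd': 9→0 ⇒ 9;  out=∅∪out(9)=∅
  fail(13) 'bad': from fail(12)=8 chase 'd': 8→0 ⇒ 9;  out=∅∪out(9)=∅
  fail(16) 'cda': from fail(5)=9 chase 'a': 9 ⇒ 10;  out=∅∪out(10)={2,3}
  fail(19) 'cac': from fail(18)=8 chase 'c': 8→0 ⇒ 1;  out=∅∪out(1)=∅
  fail(22) 'bbd': from fail(21)=11 chase 'd': 11→0 ⇒ 9;  out={7}∪out(9)={7}
  fail(4) 'cbbd': from fail(3)=21 chase 'd': 21 ⇒ 22;  out={0}∪out(22)={0,7}
  fail(7) 'cddb': from fail(6)=9 chase 'b': 9→0 ⇒ 11;  out={1}∪out(11)={1}
  fail(14) 'badd': from fail(13)=9 chase 'd': 9→0 ⇒ 9;  out=∅∪out(9)=∅
  fail(17) 'cdac': from fail(16)=10 chase 'c': 10→8→0 ⇒ 1;  out={5}∪out(1)={5}
  fail(20) 'caca': from fail(19)=1 chase 'a': 1 ⇒ 18;  out={6}∪out(18)={2,6}
  fail(15) 'baddd': from fail(14)=9 chase 'd': 9→0 ⇒ 9;  out={4}∪out(9)={4}

Text stream:
i=0 'a': node 0→8  emit P2@[0:0]
i=1 'c': node 8→1 (fail-walked)
i=2 'd': node 1→5
i=3 'a': node 5→16  emit P2@[3:3],P3@[2:3]
i=4 'c': node 16→17  emit P5@[1:4]
i=5 'd': node 17→5 (fail-walked)
i=6 'a': node 5→16  emit P2@[6:6],P3@[5:6]
i=7 'a': node 16→8 (fail-walked)  emit P2@[7:7]
i=8 'c': node 8→1 (fail-walked)
i=9 'a': node 1→18  emit P2@[9:9]
i=10 'd': node 18→9 (fail-walked)
i=11 'b': node 9→11 (fail-walked)
i=12 'd': node 11→9 (fail-walked)
i=13 'd': node 9→9 (fail-walked)
i=14 'b': node 9→11 (fail-walked)
i=15 'c': node 11→1 (fail-walked)
i=16 'd': node 1→5
i=17 'd': node 5→6
i=18 'b': node 6→7  emit P1@[15:18]
i=19 'b': node 7→21 (fail-walked)
i=20 'c': node 21→1 (fail-walked)
i=21 'b': node 1→2
i=22 'b': node 2→3
i=23 'd': node 3→4  emit P0@[20:23],P7@[21:23]
i=24 'b': node 4→11 (fail-walked)
i=25 'd': node 11→9 (fail-walked)
i=26 'a': node 9→10  emit P2@[26:26],P3@[25:26]
i=27 'a': node 10→8 (fail-walked)  emit P2@[27:27]
i=28 'a': node 8→8 (fail-walked)  emit P2@[28:28]
i=29 'd': node 8→9 (fail-walked)
i=30 'a': node 9→10  emit P2@[30:30],P3@[29:30]
i=31 'c': node 10→1 (fail-walked)
i=32 'b': node 1→2
i=33 'b': node 2→3
i=34 'b': node 3→21 (fail-walked)
i=35 'a': node 21→12 (fail-walked)  emit P2@[35:35]
i=36 'd': node 12→13
i=37 'd': node 13→14
i=38 'd': node 14→15  emit P4@[34:38]
i=39 'c': node 15→1 (fail-walked)
i=40 'd': node 1→5
i=41 'b': node 5→11 (fail-walked)
i=42 'b': node 11→21
i=43 'd': node 21→22  emit P7@[41:43]
i=44 'c': node 22→1 (fail-walked)
i=45 'd': node 1→5
i=46 'd': node 5→6
i=47 'b': node 6→7  emit P1@[44:47]
i=48 'c': node 7→1 (fail-walked)
i=49 'a': node 1→18  emit P2@[49:49]
i=50 'c': node 18→19
i=51 'a': node 19→20  emit P2@[51:51],P6@[48:51]
i=52 'b': node 20→11 (fail-walked)
i=53 'b': node 11→21
i=54 'd': node 21→22  emit P7@[52:54]
i=55 'a': node 22→10 (fail-walked)  emit P2@[55:55],P3@[54:55]
i=56 'b': node 10→11 (fail-walked)
i=57 'a': node 11→12  emit P2@[57:57]
i=58 'd': node 12→13
i=59 'd': node 13→14
i=60 'd': node 14→15  emit P4@[56:60]
i=61 'c': node 15→1 (fail-walked)
i=62 'a': node 1→18  emit P2@[62:62]
i=63 'c': node 18→19
i=64 'a': node 19→20  emit P2@[64:64],P6@[61:64]

Matches: [[0,2],[3,2],[3,3],[4,5],[6,2],[6,3],[7,2],[9,2],[18,1],[23,0],[23,7],[26,2],[26,3],[27,2],[28,2],[30,2],[30,3],[35,2],[38,4],[43,7],[47,1],[49,2],[51,2],[51,6],[54,7],[55,2],[55,3],[57,2],[60,4],[62,2],[64,2],[64,6]]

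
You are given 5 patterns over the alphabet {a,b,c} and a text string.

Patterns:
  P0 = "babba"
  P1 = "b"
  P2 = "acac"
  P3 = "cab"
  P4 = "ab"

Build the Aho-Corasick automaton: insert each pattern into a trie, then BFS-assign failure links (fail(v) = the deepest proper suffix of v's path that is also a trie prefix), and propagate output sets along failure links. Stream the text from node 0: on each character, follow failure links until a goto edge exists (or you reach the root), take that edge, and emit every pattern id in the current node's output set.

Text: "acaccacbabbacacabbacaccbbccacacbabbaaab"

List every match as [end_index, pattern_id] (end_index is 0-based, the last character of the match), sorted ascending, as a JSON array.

Build:
Trie nodes:
  n0 'ε': a→6 b→1 c→10
  n1 'b': a→2  ←P1
  n2 'ba': b→3
  n3 'bab': b→4
  n4 'babb': a→5
  n5 'babba': ·  ←P0
  n6 'a': b→13 c→7
  n7 'ac': a→8
  n8 'aca': c→9
  n9 'acac': ·  ←P2
  n10 'c': a→11
  n11 'ca': b→12
  n12 'cab': ·  ←P3
  n13 'ab': ·  ←P4

BFS fail/out derivation:
  fail(1) 'b': from fail(0)=0 chase 'b': 0 ⇒ 0;  out={1}∪out(0)={1}
  fail(6) 'a': from fail(0)=0 chase 'a': 0 ⇒ 0;  out=∅∪out(0)=∅
  fail(10) 'c': from fail(0)=0 chase 'c': 0 ⇒ 0;  out=∅∪out(0)=∅
  fail(2) 'ba': from fail(1)=0 chase 'a': 0 ⇒ 6;  out=∅∪out(6)=∅
  fail(7) 'ac': from fail(6)=0 chase 'c': 0 ⇒ 10;  out=∅∪out(10)=∅
  fail(11) 'ca': from fail(10)=0 chase 'a': 0 ⇒ 6;  out=∅∪out(6)=∅
  fail(13) 'ab': from fail(6)=0 chase 'b': 0 ⇒ 1;  out={4}∪out(1)={1,4}
  fail(3) 'bab': from fail(2)=6 chase 'b': 6 ⇒ 13;  out=∅∪out(13)={1,4}
  fail(8) 'aca': from fail(7)=10 chase 'a': 10 ⇒ 11;  out=∅∪out(11)=∅
  fail(12) 'cab': from fail(11)=6 chase 'b': 6 ⇒ 13;  out={3}∪out(13)={1,3,4}
  fail(4) 'babb': from fail(3)=13 chase 'b': 13→1→0 ⇒ 1;  out=∅∪out(1)={1}
  fail(9) 'acac': from fail(8)=11 chase 'c': 11→6 ⇒ 7;  out={2}∪out(7)={2}
  fail(5) 'babba': from fail(4)=1 chase 'a': 1 ⇒ 2;  out={0}∪out(2)={0}

Run:
pos 0 'a': at 6
pos 1 'c': at 7
pos 2 'a': at 8
pos 3 'c': at 9  → match P2@[0:3]
pos 4 'c': at 10 (fail-walked)
pos 5 'a': at 11
pos 6 'c': at 7 (fail-walked)
pos 7 'b': at 1 (fail-walked)  → match P1@[7:7]
pos 8 'a': at 2
pos 9 'b': at 3  → match P1@[9:9],P4@[8:9]
pos 10 'b': at 4  → match P1@[10:10]
pos 11 'a': at 5  → match P0@[7:11]
pos 12 'c': at 7 (fail-walked)
pos 13 'a': at 8
pos 14 'c': at 9  → match P2@[11:14]
pos 15 'a': at 8 (fail-walked)
pos 16 'b': at 12 (fail-walked)  → match P1@[16:16],P3@[14:16],P4@[15:16]
pos 17 'b': at 1 (fail-walked)  → match P1@[17:17]
pos 18 'a': at 2
pos 19 'c': at 7 (fail-walked)
pos 20 'a': at 8
pos 21 'c': at 9  → match P2@[18:21]
pos 22 'c': at 10 (fail-walked)
pos 23 'b': at 1 (fail-walked)  → match P1@[23:23]
pos 24 'b': at 1 (fail-walked)  → match P1@[24:24]
pos 25 'c': at 10 (fail-walked)
pos 26 'c': at 10 (fail-walked)
pos 27 'a': at 11
pos 28 'c': at 7 (fail-walked)
pos 29 'a': at 8
pos 30 'c': at 9  → match P2@[27:30]
pos 31 'b': at 1 (fail-walked)  → match P1@[31:31]
pos 32 'a': at 2
pos 33 'b': at 3  → match P1@[33:33],P4@[32:33]
pos 34 'b': at 4  → match P1@[34:34]
pos 35 'a': at 5  → match P0@[31:35]
pos 36 'a': at 6 (fail-walked)
pos 37 'a': at 6 (fail-walked)
pos 38 'b': at 13  → match P1@[38:38],P4@[37:38]

Result: [[3,2],[7,1],[9,1],[9,4],[10,1],[11,0],[14,2],[16,1],[16,3],[16,4],[17,1],[21,2],[23,1],[24,1],[30,2],[31,1],[33,1],[33,4],[34,1],[35,0],[38,1],[38,4]]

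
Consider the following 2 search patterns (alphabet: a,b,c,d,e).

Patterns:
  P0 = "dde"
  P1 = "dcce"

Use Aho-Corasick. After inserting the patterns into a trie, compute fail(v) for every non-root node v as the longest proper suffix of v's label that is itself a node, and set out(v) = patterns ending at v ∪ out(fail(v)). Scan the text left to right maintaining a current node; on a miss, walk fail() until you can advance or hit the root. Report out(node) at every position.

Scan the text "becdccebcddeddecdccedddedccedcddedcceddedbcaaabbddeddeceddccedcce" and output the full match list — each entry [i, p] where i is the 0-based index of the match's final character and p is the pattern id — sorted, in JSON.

Build:
Trie (insert patterns):
  0='ε' goto d→1
  1='d' goto c→4 d→2
  2='dd' goto e→3
  3='dde' goto ·  [P0 ends]
  4='dc' goto c→5
  5='dcc' goto e→6
  6='dcce' goto ·  [P1 ends]

BFS fail/out derivation:
  n1('d'): parent n0 fail=0; on 'd' 0 → fail=0;  out ∅∪∅=∅
  n2('dd'): parent n1 fail=0; on 'd' 0 → fail=1;  out ∅∪∅=∅
  n4('dc'): parent n1 fail=0; on 'c' 0 → fail=0;  out ∅∪∅=∅
  n3('dde'): parent n2 fail=1; on 'e' 1→0 → fail=0;  out {0}∪∅={0}
  n5('dcc'): parent n4 fail=0; on 'c' 0 → fail=0;  out ∅∪∅=∅
  n6('dcce'): parent n5 fail=0; on 'e' 0 → fail=0;  out {1}∪∅={1}

Run:
i=0 'b': node 0→0
i=1 'e': node 0→0
i=2 'c': node 0→0
i=3 'd': node 0→1
i=4 'c': node 1→4
i=5 'c': node 4→5
i=6 'e': node 5→6  emit P1@[3:6]
i=7 'b': node 6→0 ·f
i=8 'c': node 0→0
i=9 'd': node 0→1
i=10 'd': node 1→2
i=11 'e': node 2→3  emit P0@[9:11]
i=12 'd': node 3→1 ·f
i=13 'd': node 1→2
i=14 'e': node 2→3  emit P0@[12:14]
i=15 'c': node 3→0 ·f
i=16 'd': node 0→1
i=17 'c': node 1→4
i=18 'c': node 4→5
i=19 'e': node 5→6  emit P1@[16:19]
i=20 'd': node 6→1 ·f
i=21 'd': node 1→2
i=22 'd': node 2→2 ·f
i=23 'e': node 2→3  emit P0@[21:23]
i=24 'd': node 3→1 ·f
i=25 'c': node 1→4
i=26 'c': node 4→5
i=27 'e': node 5→6  emit P1@[24:27]
i=28 'd': node 6→1 ·f
i=29 'c': node 1→4
i=30 'd': node 4→1 ·f
i=31 'd': node 1→2
i=32 'e': node 2→3  emit P0@[30:32]
i=33 'd': node 3→1 ·f
i=34 'c': node 1→4
i=35 'c': node 4→5
i=36 'e': node 5→6  emit P1@[33:36]
i=37 'd': node 6→1 ·f
i=38 'd': node 1→2
i=39 'e': node 2→3  emit P0@[37:39]
i=40 'd': node 3→1 ·f
i=41 'b': node 1→0 ·f
i=42 'c': node 0→0
i=43 'a': node 0→0
i=44 'a': node 0→0
i=45 'a': node 0→0
i=46 'b': node 0→0
i=47 'b': node 0→0
i=48 'd': node 0→1
i=49 'd': node 1→2
i=50 'e': node 2→3  emit P0@[48:50]
i=51 'd': node 3→1 ·f
i=52 'd': node 1→2
i=53 'e': node 2→3  emit P0@[51:53]
i=54 'c': node 3→0 ·f
i=55 'e': node 0→0
i=56 'd': node 0→1
i=57 'd': node 1→2
i=58 'c': node 2→4 ·f
i=59 'c': node 4→5
i=60 'e': node 5→6  emit P1@[57:60]
i=61 'd': node 6→1 ·f
i=62 'c': node 1→4
i=63 'c': node 4→5
i=64 'e': node 5→6  emit P1@[61:64]

All matches (sorted): [[6,1],[11,0],[14,0],[19,1],[23,0],[27,1],[32,0],[36,1],[39,0],[50,0],[53,0],[60,1],[64,1]]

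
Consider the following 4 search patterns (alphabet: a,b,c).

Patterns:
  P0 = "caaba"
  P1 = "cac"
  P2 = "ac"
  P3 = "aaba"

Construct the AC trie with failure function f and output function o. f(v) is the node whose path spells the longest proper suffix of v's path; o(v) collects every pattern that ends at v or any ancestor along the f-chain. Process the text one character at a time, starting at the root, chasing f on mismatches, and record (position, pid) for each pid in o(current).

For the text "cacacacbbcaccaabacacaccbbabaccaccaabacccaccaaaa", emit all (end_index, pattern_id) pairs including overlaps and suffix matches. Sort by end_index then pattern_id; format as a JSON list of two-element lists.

Construct AC machine:
Trie nodes:
  0='ε' goto a→7 c→1
  1='c' goto a→2
  2='ca' goto a→3 c→6
  3='caa' goto b→4
  4='caab' goto a→5
  5='caaba' goto ·  [P0 ends]
  6='cac' goto ·  [P1 ends]
  7='a' goto a→9 c→8
  8='ac' goto ·  [P2 ends]
  9='aa' goto b→10
  10='aab' goto a→11
  11='aaba' goto ·  [P3 ends]

BFS fail/out derivation:
  n1('c'): parent n0 fail=0; on 'c' 0 → fail=0;  out ∅∪∅=∅
  n7('a'): parent n0 fail=0; on 'a' 0 → fail=0;  out ∅∪∅=∅
  n2('ca'): parent n1 fail=0; on 'a' 0 → fail=7;  out ∅∪∅=∅
  n8('ac'): parent n7 fail=0; on 'c' 0 → fail=1;  out {2}∪∅={2}
  n9('aa'): parent n7 fail=0; on 'a' 0 → fail=7;  out ∅∪∅=∅
  n3('caa'): parent n2 fail=7; on 'a' 7 → fail=9;  out ∅∪∅=∅
  n6('cac'): parent n2 fail=7; on 'c' 7 → fail=8;  out {1}∪{2}={1,2}
  n10('aab'): parent n9 fail=7; on 'b' 7→0 → fail=0;  out ∅∪∅=∅
  n4('caab'): parent n3 fail=9; on 'b' 9 → fail=10;  out ∅∪∅=∅
  n11('aaba'): parent n10 fail=0; on 'a' 0 → fail=7;  out {3}∪∅={3}
  n5('caaba'): parent n4 fail=10; on 'a' 10 → fail=11;  out {0}∪{3}={0,3}

Scan:
i=0 'c': node 0→1
i=1 'a': node 1→2
i=2 'c': node 2→6  ** P1@[0:2],P2@[1:2]
i=3 'a': node 6→2 (via fail)
i=4 'c': node 2→6  ** P1@[2:4],P2@[3:4]
i=5 'a': node 6→2 (via fail)
i=6 'c': node 2→6  ** P1@[4:6],P2@[5:6]
i=7 'b': node 6→0 (via fail)
i=8 'b': node 0→0
i=9 'c': node 0→1
i=10 'a': node 1→2
i=11 'c': node 2→6  ** P1@[9:11],P2@[10:11]
i=12 'c': node 6→1 (via fail)
i=13 'a': node 1→2
i=14 'a': node 2→3
i=15 'b': node 3→4
i=16 'a': node 4→5  ** P0@[12:16],P3@[13:16]
i=17 'c': node 5→8 (via fail)  ** P2@[16:17]
i=18 'a': node 8→2 (via fail)
i=19 'c': node 2→6  ** P1@[17:19],P2@[18:19]
i=20 'a': node 6→2 (via fail)
i=21 'c': node 2→6  ** P1@[19:21],P2@[20:21]
i=22 'c': node 6→1 (via fail)
i=23 'b': node 1→0 (via fail)
i=24 'b': node 0→0
i=25 'a': node 0→7
i=26 'b': node 7→0 (via fail)
i=27 'a': node 0→7
i=28 'c': node 7→8  ** P2@[27:28]
i=29 'c': node 8→1 (via fail)
i=30 'a': node 1→2
i=31 'c': node 2→6  ** P1@[29:31],P2@[30:31]
i=32 'c': node 6→1 (via fail)
i=33 'a': node 1→2
i=34 'a': node 2→3
i=35 'b': node 3→4
i=36 'a': node 4→5  ** P0@[32:36],P3@[33:36]
i=37 'c': node 5→8 (via fail)  ** P2@[36:37]
i=38 'c': node 8→1 (via fail)
i=39 'c': node 1→1 (via fail)
i=40 'a': node 1→2
i=41 'c': node 2→6  ** P1@[39:41],P2@[40:41]
i=42 'c': node 6→1 (via fail)
i=43 'a': node 1→2
i=44 'a': node 2→3
i=45 'a': node 3→9 (via fail)
i=46 'a': node 9→9 (via fail)

All matches (sorted): [[2,1],[2,2],[4,1],[4,2],[6,1],[6,2],[11,1],[11,2],[16,0],[16,3],[17,2],[19,1],[19,2],[21,1],[21,2],[28,2],[31,1],[31,2],[36,0],[36,3],[37,2],[41,1],[41,2]]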